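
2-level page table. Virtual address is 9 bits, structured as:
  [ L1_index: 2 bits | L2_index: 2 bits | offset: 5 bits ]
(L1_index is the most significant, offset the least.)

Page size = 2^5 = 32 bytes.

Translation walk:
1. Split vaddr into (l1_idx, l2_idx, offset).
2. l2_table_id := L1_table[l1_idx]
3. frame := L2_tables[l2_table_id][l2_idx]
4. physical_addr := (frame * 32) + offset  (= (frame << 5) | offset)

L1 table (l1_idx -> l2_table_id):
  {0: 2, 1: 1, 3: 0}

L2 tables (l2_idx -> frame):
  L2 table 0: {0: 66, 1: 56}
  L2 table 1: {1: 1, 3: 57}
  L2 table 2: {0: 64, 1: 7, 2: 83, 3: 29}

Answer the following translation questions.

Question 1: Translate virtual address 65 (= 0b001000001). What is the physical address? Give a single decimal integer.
Answer: 2657

Derivation:
vaddr = 65 = 0b001000001
Split: l1_idx=0, l2_idx=2, offset=1
L1[0] = 2
L2[2][2] = 83
paddr = 83 * 32 + 1 = 2657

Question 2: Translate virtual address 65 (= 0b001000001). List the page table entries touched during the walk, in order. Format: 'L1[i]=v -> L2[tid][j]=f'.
vaddr = 65 = 0b001000001
Split: l1_idx=0, l2_idx=2, offset=1

Answer: L1[0]=2 -> L2[2][2]=83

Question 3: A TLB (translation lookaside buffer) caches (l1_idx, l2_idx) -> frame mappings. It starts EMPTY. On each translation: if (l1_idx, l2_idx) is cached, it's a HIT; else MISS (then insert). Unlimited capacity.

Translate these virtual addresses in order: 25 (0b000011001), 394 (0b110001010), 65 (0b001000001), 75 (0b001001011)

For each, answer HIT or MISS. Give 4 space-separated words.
vaddr=25: (0,0) not in TLB -> MISS, insert
vaddr=394: (3,0) not in TLB -> MISS, insert
vaddr=65: (0,2) not in TLB -> MISS, insert
vaddr=75: (0,2) in TLB -> HIT

Answer: MISS MISS MISS HIT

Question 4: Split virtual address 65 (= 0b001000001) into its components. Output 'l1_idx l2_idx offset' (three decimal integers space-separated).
Answer: 0 2 1

Derivation:
vaddr = 65 = 0b001000001
  top 2 bits -> l1_idx = 0
  next 2 bits -> l2_idx = 2
  bottom 5 bits -> offset = 1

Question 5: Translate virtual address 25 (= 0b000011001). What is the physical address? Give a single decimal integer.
Answer: 2073

Derivation:
vaddr = 25 = 0b000011001
Split: l1_idx=0, l2_idx=0, offset=25
L1[0] = 2
L2[2][0] = 64
paddr = 64 * 32 + 25 = 2073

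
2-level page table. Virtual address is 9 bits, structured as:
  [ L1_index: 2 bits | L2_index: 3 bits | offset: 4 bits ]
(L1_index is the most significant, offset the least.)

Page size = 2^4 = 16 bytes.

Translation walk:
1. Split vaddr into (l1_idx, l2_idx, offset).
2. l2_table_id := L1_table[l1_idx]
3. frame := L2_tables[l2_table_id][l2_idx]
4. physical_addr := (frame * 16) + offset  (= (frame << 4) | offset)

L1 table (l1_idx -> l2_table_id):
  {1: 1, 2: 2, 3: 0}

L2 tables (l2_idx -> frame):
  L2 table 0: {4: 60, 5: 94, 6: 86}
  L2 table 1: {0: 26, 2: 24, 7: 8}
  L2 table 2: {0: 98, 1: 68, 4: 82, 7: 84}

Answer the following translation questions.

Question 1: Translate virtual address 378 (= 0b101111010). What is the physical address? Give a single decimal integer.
Answer: 1354

Derivation:
vaddr = 378 = 0b101111010
Split: l1_idx=2, l2_idx=7, offset=10
L1[2] = 2
L2[2][7] = 84
paddr = 84 * 16 + 10 = 1354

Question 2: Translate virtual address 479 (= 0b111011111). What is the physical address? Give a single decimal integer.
vaddr = 479 = 0b111011111
Split: l1_idx=3, l2_idx=5, offset=15
L1[3] = 0
L2[0][5] = 94
paddr = 94 * 16 + 15 = 1519

Answer: 1519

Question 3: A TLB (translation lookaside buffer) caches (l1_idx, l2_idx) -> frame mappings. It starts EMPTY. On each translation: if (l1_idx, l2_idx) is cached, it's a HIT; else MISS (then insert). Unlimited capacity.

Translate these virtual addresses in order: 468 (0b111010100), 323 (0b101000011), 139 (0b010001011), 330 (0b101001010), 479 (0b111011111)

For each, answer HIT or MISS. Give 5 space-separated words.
Answer: MISS MISS MISS HIT HIT

Derivation:
vaddr=468: (3,5) not in TLB -> MISS, insert
vaddr=323: (2,4) not in TLB -> MISS, insert
vaddr=139: (1,0) not in TLB -> MISS, insert
vaddr=330: (2,4) in TLB -> HIT
vaddr=479: (3,5) in TLB -> HIT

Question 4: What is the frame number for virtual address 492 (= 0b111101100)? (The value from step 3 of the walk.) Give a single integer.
vaddr = 492: l1_idx=3, l2_idx=6
L1[3] = 0; L2[0][6] = 86

Answer: 86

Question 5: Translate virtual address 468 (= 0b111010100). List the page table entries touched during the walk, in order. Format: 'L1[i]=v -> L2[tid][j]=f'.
vaddr = 468 = 0b111010100
Split: l1_idx=3, l2_idx=5, offset=4

Answer: L1[3]=0 -> L2[0][5]=94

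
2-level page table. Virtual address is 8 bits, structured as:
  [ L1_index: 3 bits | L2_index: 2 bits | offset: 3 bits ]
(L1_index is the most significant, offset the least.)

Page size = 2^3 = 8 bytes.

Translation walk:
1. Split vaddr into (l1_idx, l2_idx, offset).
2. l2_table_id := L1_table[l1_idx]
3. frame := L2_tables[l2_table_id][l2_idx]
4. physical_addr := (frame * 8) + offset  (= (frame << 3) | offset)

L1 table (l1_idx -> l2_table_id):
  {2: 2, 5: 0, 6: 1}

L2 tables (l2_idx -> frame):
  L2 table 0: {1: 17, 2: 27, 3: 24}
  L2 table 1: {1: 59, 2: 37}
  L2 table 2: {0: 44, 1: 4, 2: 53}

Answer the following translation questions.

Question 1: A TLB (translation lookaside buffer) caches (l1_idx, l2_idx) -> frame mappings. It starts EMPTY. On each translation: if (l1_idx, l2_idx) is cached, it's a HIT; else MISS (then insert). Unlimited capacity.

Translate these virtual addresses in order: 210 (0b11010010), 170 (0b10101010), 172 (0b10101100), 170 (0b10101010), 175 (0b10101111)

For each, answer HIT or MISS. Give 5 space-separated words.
Answer: MISS MISS HIT HIT HIT

Derivation:
vaddr=210: (6,2) not in TLB -> MISS, insert
vaddr=170: (5,1) not in TLB -> MISS, insert
vaddr=172: (5,1) in TLB -> HIT
vaddr=170: (5,1) in TLB -> HIT
vaddr=175: (5,1) in TLB -> HIT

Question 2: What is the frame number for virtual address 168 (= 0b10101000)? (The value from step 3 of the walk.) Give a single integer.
Answer: 17

Derivation:
vaddr = 168: l1_idx=5, l2_idx=1
L1[5] = 0; L2[0][1] = 17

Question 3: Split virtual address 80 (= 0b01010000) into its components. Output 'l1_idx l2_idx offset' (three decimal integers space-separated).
vaddr = 80 = 0b01010000
  top 3 bits -> l1_idx = 2
  next 2 bits -> l2_idx = 2
  bottom 3 bits -> offset = 0

Answer: 2 2 0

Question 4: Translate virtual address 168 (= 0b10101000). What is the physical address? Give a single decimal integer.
vaddr = 168 = 0b10101000
Split: l1_idx=5, l2_idx=1, offset=0
L1[5] = 0
L2[0][1] = 17
paddr = 17 * 8 + 0 = 136

Answer: 136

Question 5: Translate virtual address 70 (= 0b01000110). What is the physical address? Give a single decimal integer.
vaddr = 70 = 0b01000110
Split: l1_idx=2, l2_idx=0, offset=6
L1[2] = 2
L2[2][0] = 44
paddr = 44 * 8 + 6 = 358

Answer: 358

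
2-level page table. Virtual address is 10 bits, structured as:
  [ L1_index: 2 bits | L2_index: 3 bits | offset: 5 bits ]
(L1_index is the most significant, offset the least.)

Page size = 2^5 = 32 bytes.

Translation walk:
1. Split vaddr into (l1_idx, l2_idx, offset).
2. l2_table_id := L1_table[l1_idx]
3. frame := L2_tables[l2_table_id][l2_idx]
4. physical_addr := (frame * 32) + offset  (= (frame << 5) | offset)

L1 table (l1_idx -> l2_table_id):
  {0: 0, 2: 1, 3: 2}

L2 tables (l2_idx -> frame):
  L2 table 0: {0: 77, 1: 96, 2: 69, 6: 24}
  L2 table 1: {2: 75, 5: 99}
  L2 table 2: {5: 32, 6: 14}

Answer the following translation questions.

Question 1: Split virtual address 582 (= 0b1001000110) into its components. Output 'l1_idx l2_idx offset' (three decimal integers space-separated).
vaddr = 582 = 0b1001000110
  top 2 bits -> l1_idx = 2
  next 3 bits -> l2_idx = 2
  bottom 5 bits -> offset = 6

Answer: 2 2 6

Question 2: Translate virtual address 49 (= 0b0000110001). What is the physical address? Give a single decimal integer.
vaddr = 49 = 0b0000110001
Split: l1_idx=0, l2_idx=1, offset=17
L1[0] = 0
L2[0][1] = 96
paddr = 96 * 32 + 17 = 3089

Answer: 3089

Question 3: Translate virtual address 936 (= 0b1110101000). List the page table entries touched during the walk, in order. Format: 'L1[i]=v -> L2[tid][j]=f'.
Answer: L1[3]=2 -> L2[2][5]=32

Derivation:
vaddr = 936 = 0b1110101000
Split: l1_idx=3, l2_idx=5, offset=8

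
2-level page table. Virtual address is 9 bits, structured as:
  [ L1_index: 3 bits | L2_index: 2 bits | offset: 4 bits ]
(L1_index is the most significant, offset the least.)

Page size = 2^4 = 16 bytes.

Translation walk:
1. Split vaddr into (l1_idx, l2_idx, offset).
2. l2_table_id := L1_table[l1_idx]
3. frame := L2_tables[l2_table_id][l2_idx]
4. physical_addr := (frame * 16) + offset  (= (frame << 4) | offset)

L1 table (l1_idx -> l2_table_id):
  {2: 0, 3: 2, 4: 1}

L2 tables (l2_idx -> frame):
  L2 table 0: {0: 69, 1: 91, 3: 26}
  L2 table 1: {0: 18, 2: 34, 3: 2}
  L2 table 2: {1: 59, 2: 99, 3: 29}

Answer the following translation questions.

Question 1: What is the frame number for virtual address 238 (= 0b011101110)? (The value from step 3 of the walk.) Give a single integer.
Answer: 99

Derivation:
vaddr = 238: l1_idx=3, l2_idx=2
L1[3] = 2; L2[2][2] = 99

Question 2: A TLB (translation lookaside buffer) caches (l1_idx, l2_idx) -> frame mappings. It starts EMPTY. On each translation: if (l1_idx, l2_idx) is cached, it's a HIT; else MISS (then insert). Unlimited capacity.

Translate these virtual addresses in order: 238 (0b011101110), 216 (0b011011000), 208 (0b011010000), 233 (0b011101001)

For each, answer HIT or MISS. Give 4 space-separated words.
vaddr=238: (3,2) not in TLB -> MISS, insert
vaddr=216: (3,1) not in TLB -> MISS, insert
vaddr=208: (3,1) in TLB -> HIT
vaddr=233: (3,2) in TLB -> HIT

Answer: MISS MISS HIT HIT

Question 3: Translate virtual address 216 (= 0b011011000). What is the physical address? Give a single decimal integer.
vaddr = 216 = 0b011011000
Split: l1_idx=3, l2_idx=1, offset=8
L1[3] = 2
L2[2][1] = 59
paddr = 59 * 16 + 8 = 952

Answer: 952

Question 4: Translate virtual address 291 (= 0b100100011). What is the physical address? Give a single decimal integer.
Answer: 547

Derivation:
vaddr = 291 = 0b100100011
Split: l1_idx=4, l2_idx=2, offset=3
L1[4] = 1
L2[1][2] = 34
paddr = 34 * 16 + 3 = 547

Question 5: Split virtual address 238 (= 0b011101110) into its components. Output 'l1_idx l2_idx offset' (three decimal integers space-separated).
vaddr = 238 = 0b011101110
  top 3 bits -> l1_idx = 3
  next 2 bits -> l2_idx = 2
  bottom 4 bits -> offset = 14

Answer: 3 2 14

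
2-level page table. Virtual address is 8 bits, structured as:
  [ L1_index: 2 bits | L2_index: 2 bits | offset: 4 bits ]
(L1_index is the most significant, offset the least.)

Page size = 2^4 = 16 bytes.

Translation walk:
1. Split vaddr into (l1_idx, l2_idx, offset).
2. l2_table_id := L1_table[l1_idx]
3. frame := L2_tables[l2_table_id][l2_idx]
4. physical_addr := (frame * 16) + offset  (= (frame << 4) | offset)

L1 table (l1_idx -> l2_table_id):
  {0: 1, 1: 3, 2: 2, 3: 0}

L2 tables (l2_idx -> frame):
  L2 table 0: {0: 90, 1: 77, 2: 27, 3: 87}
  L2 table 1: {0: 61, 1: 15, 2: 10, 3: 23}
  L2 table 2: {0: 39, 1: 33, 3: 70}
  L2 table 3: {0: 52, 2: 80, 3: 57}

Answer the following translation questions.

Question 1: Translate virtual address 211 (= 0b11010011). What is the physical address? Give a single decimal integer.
vaddr = 211 = 0b11010011
Split: l1_idx=3, l2_idx=1, offset=3
L1[3] = 0
L2[0][1] = 77
paddr = 77 * 16 + 3 = 1235

Answer: 1235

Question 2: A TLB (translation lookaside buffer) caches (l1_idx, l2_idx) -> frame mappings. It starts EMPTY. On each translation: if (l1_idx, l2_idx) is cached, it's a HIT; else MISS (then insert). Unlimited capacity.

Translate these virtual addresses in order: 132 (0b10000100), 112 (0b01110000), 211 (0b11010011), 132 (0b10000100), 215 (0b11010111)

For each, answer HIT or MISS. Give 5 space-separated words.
vaddr=132: (2,0) not in TLB -> MISS, insert
vaddr=112: (1,3) not in TLB -> MISS, insert
vaddr=211: (3,1) not in TLB -> MISS, insert
vaddr=132: (2,0) in TLB -> HIT
vaddr=215: (3,1) in TLB -> HIT

Answer: MISS MISS MISS HIT HIT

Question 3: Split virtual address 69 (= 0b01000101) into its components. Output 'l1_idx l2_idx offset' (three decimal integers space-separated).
vaddr = 69 = 0b01000101
  top 2 bits -> l1_idx = 1
  next 2 bits -> l2_idx = 0
  bottom 4 bits -> offset = 5

Answer: 1 0 5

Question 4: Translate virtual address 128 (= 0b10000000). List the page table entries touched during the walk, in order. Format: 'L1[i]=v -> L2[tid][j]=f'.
vaddr = 128 = 0b10000000
Split: l1_idx=2, l2_idx=0, offset=0

Answer: L1[2]=2 -> L2[2][0]=39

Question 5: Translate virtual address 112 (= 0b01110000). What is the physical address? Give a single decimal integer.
Answer: 912

Derivation:
vaddr = 112 = 0b01110000
Split: l1_idx=1, l2_idx=3, offset=0
L1[1] = 3
L2[3][3] = 57
paddr = 57 * 16 + 0 = 912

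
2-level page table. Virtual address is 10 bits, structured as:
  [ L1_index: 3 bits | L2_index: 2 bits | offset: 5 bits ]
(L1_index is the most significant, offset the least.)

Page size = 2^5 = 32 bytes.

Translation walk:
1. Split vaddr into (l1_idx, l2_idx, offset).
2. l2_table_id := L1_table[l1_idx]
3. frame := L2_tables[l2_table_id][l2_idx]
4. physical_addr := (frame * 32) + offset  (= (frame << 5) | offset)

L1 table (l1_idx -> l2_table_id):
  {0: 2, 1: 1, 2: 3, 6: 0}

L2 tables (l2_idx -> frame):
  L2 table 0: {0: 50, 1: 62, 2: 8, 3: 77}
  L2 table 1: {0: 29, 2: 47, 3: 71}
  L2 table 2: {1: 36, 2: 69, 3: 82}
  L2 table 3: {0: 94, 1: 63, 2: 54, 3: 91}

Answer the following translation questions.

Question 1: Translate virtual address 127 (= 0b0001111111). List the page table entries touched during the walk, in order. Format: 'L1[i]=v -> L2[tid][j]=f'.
Answer: L1[0]=2 -> L2[2][3]=82

Derivation:
vaddr = 127 = 0b0001111111
Split: l1_idx=0, l2_idx=3, offset=31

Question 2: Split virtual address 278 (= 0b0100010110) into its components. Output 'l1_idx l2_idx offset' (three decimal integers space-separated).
Answer: 2 0 22

Derivation:
vaddr = 278 = 0b0100010110
  top 3 bits -> l1_idx = 2
  next 2 bits -> l2_idx = 0
  bottom 5 bits -> offset = 22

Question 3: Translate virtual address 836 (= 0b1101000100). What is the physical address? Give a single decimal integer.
vaddr = 836 = 0b1101000100
Split: l1_idx=6, l2_idx=2, offset=4
L1[6] = 0
L2[0][2] = 8
paddr = 8 * 32 + 4 = 260

Answer: 260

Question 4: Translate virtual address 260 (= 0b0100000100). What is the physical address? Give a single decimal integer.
vaddr = 260 = 0b0100000100
Split: l1_idx=2, l2_idx=0, offset=4
L1[2] = 3
L2[3][0] = 94
paddr = 94 * 32 + 4 = 3012

Answer: 3012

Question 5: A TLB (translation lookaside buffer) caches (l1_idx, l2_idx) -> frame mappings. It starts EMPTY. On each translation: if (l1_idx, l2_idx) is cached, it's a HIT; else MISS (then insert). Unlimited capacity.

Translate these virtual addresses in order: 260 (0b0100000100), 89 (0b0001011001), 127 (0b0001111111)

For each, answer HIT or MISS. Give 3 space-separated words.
Answer: MISS MISS MISS

Derivation:
vaddr=260: (2,0) not in TLB -> MISS, insert
vaddr=89: (0,2) not in TLB -> MISS, insert
vaddr=127: (0,3) not in TLB -> MISS, insert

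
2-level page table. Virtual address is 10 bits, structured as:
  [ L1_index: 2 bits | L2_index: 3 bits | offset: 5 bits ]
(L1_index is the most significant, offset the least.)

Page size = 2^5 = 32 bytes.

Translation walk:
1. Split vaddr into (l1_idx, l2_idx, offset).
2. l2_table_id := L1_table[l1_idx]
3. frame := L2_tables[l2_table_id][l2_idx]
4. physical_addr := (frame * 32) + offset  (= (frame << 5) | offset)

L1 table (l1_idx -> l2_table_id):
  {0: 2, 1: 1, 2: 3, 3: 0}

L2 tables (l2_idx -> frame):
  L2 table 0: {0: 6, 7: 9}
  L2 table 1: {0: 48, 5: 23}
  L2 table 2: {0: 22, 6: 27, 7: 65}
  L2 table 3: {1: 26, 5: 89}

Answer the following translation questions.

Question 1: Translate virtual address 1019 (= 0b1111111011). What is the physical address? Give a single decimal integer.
Answer: 315

Derivation:
vaddr = 1019 = 0b1111111011
Split: l1_idx=3, l2_idx=7, offset=27
L1[3] = 0
L2[0][7] = 9
paddr = 9 * 32 + 27 = 315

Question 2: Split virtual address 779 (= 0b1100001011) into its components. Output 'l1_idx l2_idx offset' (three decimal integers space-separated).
Answer: 3 0 11

Derivation:
vaddr = 779 = 0b1100001011
  top 2 bits -> l1_idx = 3
  next 3 bits -> l2_idx = 0
  bottom 5 bits -> offset = 11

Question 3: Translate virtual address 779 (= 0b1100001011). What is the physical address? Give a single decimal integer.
Answer: 203

Derivation:
vaddr = 779 = 0b1100001011
Split: l1_idx=3, l2_idx=0, offset=11
L1[3] = 0
L2[0][0] = 6
paddr = 6 * 32 + 11 = 203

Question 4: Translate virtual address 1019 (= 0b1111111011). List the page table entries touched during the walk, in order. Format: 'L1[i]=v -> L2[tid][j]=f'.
Answer: L1[3]=0 -> L2[0][7]=9

Derivation:
vaddr = 1019 = 0b1111111011
Split: l1_idx=3, l2_idx=7, offset=27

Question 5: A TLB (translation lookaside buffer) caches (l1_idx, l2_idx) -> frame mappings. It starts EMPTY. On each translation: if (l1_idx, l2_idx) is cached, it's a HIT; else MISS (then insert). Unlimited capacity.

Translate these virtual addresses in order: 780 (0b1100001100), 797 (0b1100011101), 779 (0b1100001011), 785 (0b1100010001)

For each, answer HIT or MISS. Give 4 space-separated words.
Answer: MISS HIT HIT HIT

Derivation:
vaddr=780: (3,0) not in TLB -> MISS, insert
vaddr=797: (3,0) in TLB -> HIT
vaddr=779: (3,0) in TLB -> HIT
vaddr=785: (3,0) in TLB -> HIT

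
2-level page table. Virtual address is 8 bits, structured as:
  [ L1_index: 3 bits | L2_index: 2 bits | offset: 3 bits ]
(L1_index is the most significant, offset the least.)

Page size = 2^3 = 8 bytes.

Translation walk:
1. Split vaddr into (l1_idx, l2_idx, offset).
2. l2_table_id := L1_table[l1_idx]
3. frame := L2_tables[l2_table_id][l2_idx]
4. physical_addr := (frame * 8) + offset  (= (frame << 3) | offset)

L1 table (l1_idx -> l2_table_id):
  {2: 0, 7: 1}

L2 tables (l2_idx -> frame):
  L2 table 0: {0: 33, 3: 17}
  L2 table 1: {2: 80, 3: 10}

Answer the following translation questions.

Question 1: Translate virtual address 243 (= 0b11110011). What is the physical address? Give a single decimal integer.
vaddr = 243 = 0b11110011
Split: l1_idx=7, l2_idx=2, offset=3
L1[7] = 1
L2[1][2] = 80
paddr = 80 * 8 + 3 = 643

Answer: 643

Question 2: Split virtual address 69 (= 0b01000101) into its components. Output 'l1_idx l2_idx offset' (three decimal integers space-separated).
Answer: 2 0 5

Derivation:
vaddr = 69 = 0b01000101
  top 3 bits -> l1_idx = 2
  next 2 bits -> l2_idx = 0
  bottom 3 bits -> offset = 5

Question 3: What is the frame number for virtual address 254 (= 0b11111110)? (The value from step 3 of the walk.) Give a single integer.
Answer: 10

Derivation:
vaddr = 254: l1_idx=7, l2_idx=3
L1[7] = 1; L2[1][3] = 10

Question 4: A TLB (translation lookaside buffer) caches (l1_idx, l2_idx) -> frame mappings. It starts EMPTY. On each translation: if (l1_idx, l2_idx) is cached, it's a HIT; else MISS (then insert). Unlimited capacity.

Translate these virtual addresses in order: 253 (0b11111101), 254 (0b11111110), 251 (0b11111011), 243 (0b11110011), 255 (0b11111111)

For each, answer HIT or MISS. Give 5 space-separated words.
Answer: MISS HIT HIT MISS HIT

Derivation:
vaddr=253: (7,3) not in TLB -> MISS, insert
vaddr=254: (7,3) in TLB -> HIT
vaddr=251: (7,3) in TLB -> HIT
vaddr=243: (7,2) not in TLB -> MISS, insert
vaddr=255: (7,3) in TLB -> HIT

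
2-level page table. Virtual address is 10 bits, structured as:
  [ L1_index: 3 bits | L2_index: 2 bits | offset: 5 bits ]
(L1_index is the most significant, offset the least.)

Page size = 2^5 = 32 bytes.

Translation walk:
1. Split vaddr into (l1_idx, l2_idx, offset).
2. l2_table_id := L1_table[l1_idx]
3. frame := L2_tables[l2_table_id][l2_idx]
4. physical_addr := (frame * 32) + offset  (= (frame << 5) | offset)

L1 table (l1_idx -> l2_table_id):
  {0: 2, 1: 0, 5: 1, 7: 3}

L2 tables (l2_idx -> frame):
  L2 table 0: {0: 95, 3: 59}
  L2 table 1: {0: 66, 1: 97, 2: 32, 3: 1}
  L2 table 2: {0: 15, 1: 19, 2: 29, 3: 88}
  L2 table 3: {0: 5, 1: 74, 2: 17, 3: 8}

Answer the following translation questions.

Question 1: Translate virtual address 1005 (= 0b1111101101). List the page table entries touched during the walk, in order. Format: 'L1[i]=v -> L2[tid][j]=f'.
Answer: L1[7]=3 -> L2[3][3]=8

Derivation:
vaddr = 1005 = 0b1111101101
Split: l1_idx=7, l2_idx=3, offset=13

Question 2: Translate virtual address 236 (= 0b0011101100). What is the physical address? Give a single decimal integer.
vaddr = 236 = 0b0011101100
Split: l1_idx=1, l2_idx=3, offset=12
L1[1] = 0
L2[0][3] = 59
paddr = 59 * 32 + 12 = 1900

Answer: 1900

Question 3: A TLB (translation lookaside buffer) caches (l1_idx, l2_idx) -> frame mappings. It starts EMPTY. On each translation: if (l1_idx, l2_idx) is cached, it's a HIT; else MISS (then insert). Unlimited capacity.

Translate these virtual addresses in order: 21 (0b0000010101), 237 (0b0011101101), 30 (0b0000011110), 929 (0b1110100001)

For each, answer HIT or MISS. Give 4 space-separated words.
Answer: MISS MISS HIT MISS

Derivation:
vaddr=21: (0,0) not in TLB -> MISS, insert
vaddr=237: (1,3) not in TLB -> MISS, insert
vaddr=30: (0,0) in TLB -> HIT
vaddr=929: (7,1) not in TLB -> MISS, insert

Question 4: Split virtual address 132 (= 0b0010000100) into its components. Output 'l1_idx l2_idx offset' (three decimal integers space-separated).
vaddr = 132 = 0b0010000100
  top 3 bits -> l1_idx = 1
  next 2 bits -> l2_idx = 0
  bottom 5 bits -> offset = 4

Answer: 1 0 4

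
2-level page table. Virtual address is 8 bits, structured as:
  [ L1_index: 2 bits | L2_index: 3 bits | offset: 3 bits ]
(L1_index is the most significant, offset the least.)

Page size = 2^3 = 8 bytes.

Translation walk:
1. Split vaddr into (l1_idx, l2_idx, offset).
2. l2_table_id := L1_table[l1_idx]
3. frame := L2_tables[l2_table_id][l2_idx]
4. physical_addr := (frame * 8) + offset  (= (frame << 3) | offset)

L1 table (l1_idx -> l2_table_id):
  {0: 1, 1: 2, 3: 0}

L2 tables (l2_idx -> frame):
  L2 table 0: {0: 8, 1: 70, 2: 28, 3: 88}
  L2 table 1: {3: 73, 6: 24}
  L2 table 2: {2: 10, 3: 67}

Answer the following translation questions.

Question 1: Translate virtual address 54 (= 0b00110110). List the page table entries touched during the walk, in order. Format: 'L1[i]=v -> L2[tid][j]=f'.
vaddr = 54 = 0b00110110
Split: l1_idx=0, l2_idx=6, offset=6

Answer: L1[0]=1 -> L2[1][6]=24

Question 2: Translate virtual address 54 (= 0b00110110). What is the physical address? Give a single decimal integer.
Answer: 198

Derivation:
vaddr = 54 = 0b00110110
Split: l1_idx=0, l2_idx=6, offset=6
L1[0] = 1
L2[1][6] = 24
paddr = 24 * 8 + 6 = 198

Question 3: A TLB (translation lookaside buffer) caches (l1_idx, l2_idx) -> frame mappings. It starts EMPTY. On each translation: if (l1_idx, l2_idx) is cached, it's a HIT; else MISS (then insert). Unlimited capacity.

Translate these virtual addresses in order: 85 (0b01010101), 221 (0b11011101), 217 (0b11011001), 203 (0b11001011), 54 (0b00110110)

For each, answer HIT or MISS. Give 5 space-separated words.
Answer: MISS MISS HIT MISS MISS

Derivation:
vaddr=85: (1,2) not in TLB -> MISS, insert
vaddr=221: (3,3) not in TLB -> MISS, insert
vaddr=217: (3,3) in TLB -> HIT
vaddr=203: (3,1) not in TLB -> MISS, insert
vaddr=54: (0,6) not in TLB -> MISS, insert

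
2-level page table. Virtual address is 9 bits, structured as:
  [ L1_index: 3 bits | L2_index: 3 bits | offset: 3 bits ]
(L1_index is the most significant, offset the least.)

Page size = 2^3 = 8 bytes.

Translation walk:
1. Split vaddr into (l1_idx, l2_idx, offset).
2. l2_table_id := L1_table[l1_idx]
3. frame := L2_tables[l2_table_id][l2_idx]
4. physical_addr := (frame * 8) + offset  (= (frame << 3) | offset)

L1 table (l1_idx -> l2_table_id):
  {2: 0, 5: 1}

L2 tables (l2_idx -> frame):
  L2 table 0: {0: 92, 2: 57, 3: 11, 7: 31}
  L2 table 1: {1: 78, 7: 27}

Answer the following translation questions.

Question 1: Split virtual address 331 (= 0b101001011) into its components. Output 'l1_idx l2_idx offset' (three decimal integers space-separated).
vaddr = 331 = 0b101001011
  top 3 bits -> l1_idx = 5
  next 3 bits -> l2_idx = 1
  bottom 3 bits -> offset = 3

Answer: 5 1 3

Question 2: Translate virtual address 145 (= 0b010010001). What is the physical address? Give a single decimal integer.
vaddr = 145 = 0b010010001
Split: l1_idx=2, l2_idx=2, offset=1
L1[2] = 0
L2[0][2] = 57
paddr = 57 * 8 + 1 = 457

Answer: 457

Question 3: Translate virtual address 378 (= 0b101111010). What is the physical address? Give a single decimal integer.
vaddr = 378 = 0b101111010
Split: l1_idx=5, l2_idx=7, offset=2
L1[5] = 1
L2[1][7] = 27
paddr = 27 * 8 + 2 = 218

Answer: 218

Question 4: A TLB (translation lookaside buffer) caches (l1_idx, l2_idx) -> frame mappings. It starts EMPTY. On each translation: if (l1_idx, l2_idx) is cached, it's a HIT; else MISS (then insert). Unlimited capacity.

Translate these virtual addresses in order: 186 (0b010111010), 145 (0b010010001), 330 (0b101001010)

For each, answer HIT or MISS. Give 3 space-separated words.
Answer: MISS MISS MISS

Derivation:
vaddr=186: (2,7) not in TLB -> MISS, insert
vaddr=145: (2,2) not in TLB -> MISS, insert
vaddr=330: (5,1) not in TLB -> MISS, insert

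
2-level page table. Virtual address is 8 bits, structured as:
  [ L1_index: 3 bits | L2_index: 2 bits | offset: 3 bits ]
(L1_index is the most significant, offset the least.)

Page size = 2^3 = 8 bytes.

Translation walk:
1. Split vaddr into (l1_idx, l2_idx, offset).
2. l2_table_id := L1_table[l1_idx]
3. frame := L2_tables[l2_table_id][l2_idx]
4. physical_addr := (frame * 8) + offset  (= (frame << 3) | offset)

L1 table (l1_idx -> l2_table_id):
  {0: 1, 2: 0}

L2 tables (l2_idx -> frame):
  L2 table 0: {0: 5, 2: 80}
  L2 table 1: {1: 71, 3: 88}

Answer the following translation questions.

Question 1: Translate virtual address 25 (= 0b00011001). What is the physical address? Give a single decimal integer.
vaddr = 25 = 0b00011001
Split: l1_idx=0, l2_idx=3, offset=1
L1[0] = 1
L2[1][3] = 88
paddr = 88 * 8 + 1 = 705

Answer: 705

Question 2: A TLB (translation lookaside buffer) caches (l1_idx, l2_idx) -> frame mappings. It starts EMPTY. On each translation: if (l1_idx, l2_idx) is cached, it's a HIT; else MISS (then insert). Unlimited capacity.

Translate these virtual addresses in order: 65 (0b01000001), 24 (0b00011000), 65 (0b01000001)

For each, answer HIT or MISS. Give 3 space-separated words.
vaddr=65: (2,0) not in TLB -> MISS, insert
vaddr=24: (0,3) not in TLB -> MISS, insert
vaddr=65: (2,0) in TLB -> HIT

Answer: MISS MISS HIT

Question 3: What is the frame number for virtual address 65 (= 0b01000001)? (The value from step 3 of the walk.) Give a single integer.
Answer: 5

Derivation:
vaddr = 65: l1_idx=2, l2_idx=0
L1[2] = 0; L2[0][0] = 5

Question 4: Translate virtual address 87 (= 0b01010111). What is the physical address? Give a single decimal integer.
vaddr = 87 = 0b01010111
Split: l1_idx=2, l2_idx=2, offset=7
L1[2] = 0
L2[0][2] = 80
paddr = 80 * 8 + 7 = 647

Answer: 647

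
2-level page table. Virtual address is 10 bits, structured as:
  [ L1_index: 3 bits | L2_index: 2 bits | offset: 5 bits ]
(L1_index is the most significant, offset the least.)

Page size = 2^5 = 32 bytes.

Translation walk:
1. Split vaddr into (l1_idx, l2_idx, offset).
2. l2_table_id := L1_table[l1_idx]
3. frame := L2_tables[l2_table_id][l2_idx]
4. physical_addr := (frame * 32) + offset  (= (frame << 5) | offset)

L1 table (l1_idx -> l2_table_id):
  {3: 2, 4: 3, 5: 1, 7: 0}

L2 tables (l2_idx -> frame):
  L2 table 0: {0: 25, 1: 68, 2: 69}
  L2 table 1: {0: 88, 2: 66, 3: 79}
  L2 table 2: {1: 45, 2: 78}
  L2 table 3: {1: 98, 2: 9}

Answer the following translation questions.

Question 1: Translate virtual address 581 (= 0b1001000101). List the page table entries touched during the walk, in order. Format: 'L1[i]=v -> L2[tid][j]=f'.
vaddr = 581 = 0b1001000101
Split: l1_idx=4, l2_idx=2, offset=5

Answer: L1[4]=3 -> L2[3][2]=9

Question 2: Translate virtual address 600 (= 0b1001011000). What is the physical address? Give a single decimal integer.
vaddr = 600 = 0b1001011000
Split: l1_idx=4, l2_idx=2, offset=24
L1[4] = 3
L2[3][2] = 9
paddr = 9 * 32 + 24 = 312

Answer: 312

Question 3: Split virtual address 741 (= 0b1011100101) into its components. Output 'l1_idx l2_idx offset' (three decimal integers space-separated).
vaddr = 741 = 0b1011100101
  top 3 bits -> l1_idx = 5
  next 2 bits -> l2_idx = 3
  bottom 5 bits -> offset = 5

Answer: 5 3 5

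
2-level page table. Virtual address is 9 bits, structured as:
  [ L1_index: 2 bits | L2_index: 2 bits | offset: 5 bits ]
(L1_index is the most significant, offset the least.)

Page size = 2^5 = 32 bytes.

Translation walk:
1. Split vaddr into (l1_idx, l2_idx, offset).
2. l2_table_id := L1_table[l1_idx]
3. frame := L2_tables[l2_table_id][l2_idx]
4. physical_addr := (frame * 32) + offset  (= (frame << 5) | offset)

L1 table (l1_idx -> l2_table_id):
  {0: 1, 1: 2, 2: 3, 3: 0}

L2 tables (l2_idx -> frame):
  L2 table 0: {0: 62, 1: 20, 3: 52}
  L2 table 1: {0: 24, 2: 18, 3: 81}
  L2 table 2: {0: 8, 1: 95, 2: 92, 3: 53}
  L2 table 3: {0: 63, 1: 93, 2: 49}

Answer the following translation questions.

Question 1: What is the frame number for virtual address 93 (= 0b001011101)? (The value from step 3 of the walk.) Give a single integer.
vaddr = 93: l1_idx=0, l2_idx=2
L1[0] = 1; L2[1][2] = 18

Answer: 18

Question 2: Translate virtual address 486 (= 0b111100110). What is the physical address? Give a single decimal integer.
Answer: 1670

Derivation:
vaddr = 486 = 0b111100110
Split: l1_idx=3, l2_idx=3, offset=6
L1[3] = 0
L2[0][3] = 52
paddr = 52 * 32 + 6 = 1670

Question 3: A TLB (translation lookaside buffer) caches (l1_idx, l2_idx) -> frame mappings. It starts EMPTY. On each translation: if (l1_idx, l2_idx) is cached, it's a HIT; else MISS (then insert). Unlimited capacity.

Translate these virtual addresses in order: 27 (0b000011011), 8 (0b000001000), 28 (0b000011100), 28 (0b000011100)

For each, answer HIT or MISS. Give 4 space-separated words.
vaddr=27: (0,0) not in TLB -> MISS, insert
vaddr=8: (0,0) in TLB -> HIT
vaddr=28: (0,0) in TLB -> HIT
vaddr=28: (0,0) in TLB -> HIT

Answer: MISS HIT HIT HIT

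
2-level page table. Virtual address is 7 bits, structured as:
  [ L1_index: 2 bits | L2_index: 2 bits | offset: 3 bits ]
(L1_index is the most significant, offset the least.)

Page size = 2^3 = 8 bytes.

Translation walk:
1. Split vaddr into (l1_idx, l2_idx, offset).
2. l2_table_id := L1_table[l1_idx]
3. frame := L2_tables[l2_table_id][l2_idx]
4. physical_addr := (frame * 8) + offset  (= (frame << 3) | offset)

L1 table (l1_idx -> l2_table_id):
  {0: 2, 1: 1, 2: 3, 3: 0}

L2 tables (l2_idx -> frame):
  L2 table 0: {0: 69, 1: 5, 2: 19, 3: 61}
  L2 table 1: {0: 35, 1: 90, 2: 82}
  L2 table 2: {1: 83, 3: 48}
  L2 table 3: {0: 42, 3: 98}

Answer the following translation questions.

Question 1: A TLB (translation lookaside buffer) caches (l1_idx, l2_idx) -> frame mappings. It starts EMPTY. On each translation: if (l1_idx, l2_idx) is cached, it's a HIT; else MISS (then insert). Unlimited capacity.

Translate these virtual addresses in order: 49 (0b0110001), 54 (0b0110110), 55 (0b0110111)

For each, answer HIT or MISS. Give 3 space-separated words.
vaddr=49: (1,2) not in TLB -> MISS, insert
vaddr=54: (1,2) in TLB -> HIT
vaddr=55: (1,2) in TLB -> HIT

Answer: MISS HIT HIT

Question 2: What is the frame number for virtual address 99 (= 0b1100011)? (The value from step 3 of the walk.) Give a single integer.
Answer: 69

Derivation:
vaddr = 99: l1_idx=3, l2_idx=0
L1[3] = 0; L2[0][0] = 69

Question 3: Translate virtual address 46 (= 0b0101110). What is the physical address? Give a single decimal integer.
Answer: 726

Derivation:
vaddr = 46 = 0b0101110
Split: l1_idx=1, l2_idx=1, offset=6
L1[1] = 1
L2[1][1] = 90
paddr = 90 * 8 + 6 = 726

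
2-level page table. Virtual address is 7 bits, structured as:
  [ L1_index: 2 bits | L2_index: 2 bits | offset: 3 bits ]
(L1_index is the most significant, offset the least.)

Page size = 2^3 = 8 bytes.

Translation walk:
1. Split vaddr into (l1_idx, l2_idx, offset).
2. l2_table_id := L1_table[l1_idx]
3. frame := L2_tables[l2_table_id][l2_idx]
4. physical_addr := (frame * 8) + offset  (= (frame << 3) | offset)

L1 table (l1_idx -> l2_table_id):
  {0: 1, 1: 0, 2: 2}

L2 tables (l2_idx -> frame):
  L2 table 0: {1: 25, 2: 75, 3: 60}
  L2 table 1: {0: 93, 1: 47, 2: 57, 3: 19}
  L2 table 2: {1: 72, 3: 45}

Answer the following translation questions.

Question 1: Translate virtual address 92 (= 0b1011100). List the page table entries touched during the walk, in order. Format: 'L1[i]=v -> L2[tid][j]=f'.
Answer: L1[2]=2 -> L2[2][3]=45

Derivation:
vaddr = 92 = 0b1011100
Split: l1_idx=2, l2_idx=3, offset=4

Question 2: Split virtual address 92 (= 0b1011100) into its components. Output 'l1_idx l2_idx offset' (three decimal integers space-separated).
vaddr = 92 = 0b1011100
  top 2 bits -> l1_idx = 2
  next 2 bits -> l2_idx = 3
  bottom 3 bits -> offset = 4

Answer: 2 3 4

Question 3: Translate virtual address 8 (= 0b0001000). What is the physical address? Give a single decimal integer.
Answer: 376

Derivation:
vaddr = 8 = 0b0001000
Split: l1_idx=0, l2_idx=1, offset=0
L1[0] = 1
L2[1][1] = 47
paddr = 47 * 8 + 0 = 376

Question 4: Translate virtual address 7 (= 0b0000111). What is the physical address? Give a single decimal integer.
Answer: 751

Derivation:
vaddr = 7 = 0b0000111
Split: l1_idx=0, l2_idx=0, offset=7
L1[0] = 1
L2[1][0] = 93
paddr = 93 * 8 + 7 = 751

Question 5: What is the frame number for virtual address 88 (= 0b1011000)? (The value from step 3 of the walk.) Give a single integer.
vaddr = 88: l1_idx=2, l2_idx=3
L1[2] = 2; L2[2][3] = 45

Answer: 45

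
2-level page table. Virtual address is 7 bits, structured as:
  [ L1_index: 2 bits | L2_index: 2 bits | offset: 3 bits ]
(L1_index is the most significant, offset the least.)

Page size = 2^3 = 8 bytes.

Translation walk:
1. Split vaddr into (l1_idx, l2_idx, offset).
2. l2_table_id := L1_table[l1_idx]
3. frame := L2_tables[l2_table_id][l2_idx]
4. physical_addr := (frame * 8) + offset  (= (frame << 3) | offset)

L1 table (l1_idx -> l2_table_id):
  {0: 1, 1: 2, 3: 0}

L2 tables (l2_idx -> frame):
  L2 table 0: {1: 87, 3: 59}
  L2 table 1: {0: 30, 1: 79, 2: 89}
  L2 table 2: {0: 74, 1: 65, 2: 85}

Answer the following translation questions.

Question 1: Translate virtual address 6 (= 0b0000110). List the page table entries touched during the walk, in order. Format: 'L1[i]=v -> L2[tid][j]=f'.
Answer: L1[0]=1 -> L2[1][0]=30

Derivation:
vaddr = 6 = 0b0000110
Split: l1_idx=0, l2_idx=0, offset=6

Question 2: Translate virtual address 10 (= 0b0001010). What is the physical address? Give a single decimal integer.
Answer: 634

Derivation:
vaddr = 10 = 0b0001010
Split: l1_idx=0, l2_idx=1, offset=2
L1[0] = 1
L2[1][1] = 79
paddr = 79 * 8 + 2 = 634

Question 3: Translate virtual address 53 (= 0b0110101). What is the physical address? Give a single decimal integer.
Answer: 685

Derivation:
vaddr = 53 = 0b0110101
Split: l1_idx=1, l2_idx=2, offset=5
L1[1] = 2
L2[2][2] = 85
paddr = 85 * 8 + 5 = 685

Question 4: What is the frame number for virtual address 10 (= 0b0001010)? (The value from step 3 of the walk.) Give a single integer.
Answer: 79

Derivation:
vaddr = 10: l1_idx=0, l2_idx=1
L1[0] = 1; L2[1][1] = 79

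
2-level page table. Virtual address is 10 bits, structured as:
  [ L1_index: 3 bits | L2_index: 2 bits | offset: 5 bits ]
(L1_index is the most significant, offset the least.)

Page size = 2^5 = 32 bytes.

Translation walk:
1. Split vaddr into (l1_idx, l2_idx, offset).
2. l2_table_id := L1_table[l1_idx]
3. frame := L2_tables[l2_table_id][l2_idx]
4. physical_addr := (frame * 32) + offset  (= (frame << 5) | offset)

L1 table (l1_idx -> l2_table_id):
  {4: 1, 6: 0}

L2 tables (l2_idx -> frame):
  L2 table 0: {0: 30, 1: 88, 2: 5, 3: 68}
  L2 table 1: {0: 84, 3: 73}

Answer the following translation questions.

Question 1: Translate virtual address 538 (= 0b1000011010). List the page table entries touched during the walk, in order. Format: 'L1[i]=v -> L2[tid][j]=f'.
vaddr = 538 = 0b1000011010
Split: l1_idx=4, l2_idx=0, offset=26

Answer: L1[4]=1 -> L2[1][0]=84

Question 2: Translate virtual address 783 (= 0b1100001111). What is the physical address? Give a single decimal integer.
Answer: 975

Derivation:
vaddr = 783 = 0b1100001111
Split: l1_idx=6, l2_idx=0, offset=15
L1[6] = 0
L2[0][0] = 30
paddr = 30 * 32 + 15 = 975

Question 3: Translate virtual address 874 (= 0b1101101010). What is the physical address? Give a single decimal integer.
vaddr = 874 = 0b1101101010
Split: l1_idx=6, l2_idx=3, offset=10
L1[6] = 0
L2[0][3] = 68
paddr = 68 * 32 + 10 = 2186

Answer: 2186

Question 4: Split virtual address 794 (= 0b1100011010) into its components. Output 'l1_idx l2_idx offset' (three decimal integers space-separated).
vaddr = 794 = 0b1100011010
  top 3 bits -> l1_idx = 6
  next 2 bits -> l2_idx = 0
  bottom 5 bits -> offset = 26

Answer: 6 0 26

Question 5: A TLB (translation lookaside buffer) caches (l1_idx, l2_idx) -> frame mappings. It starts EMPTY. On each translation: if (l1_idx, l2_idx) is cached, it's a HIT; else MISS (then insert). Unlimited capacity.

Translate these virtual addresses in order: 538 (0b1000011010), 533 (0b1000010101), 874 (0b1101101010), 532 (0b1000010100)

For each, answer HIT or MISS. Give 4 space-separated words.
vaddr=538: (4,0) not in TLB -> MISS, insert
vaddr=533: (4,0) in TLB -> HIT
vaddr=874: (6,3) not in TLB -> MISS, insert
vaddr=532: (4,0) in TLB -> HIT

Answer: MISS HIT MISS HIT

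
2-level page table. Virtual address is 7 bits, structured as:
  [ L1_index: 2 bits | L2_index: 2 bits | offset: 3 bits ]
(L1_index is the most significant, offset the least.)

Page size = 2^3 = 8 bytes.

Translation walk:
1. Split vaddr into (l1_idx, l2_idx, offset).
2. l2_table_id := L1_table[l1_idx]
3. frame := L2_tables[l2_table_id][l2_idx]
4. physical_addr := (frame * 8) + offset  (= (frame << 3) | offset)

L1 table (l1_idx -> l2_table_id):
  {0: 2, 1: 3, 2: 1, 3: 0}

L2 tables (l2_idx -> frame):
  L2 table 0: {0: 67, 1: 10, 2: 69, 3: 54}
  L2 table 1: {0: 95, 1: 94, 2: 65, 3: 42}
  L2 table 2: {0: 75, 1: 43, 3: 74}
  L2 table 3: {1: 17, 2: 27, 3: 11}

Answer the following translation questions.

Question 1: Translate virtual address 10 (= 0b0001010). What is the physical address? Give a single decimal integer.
Answer: 346

Derivation:
vaddr = 10 = 0b0001010
Split: l1_idx=0, l2_idx=1, offset=2
L1[0] = 2
L2[2][1] = 43
paddr = 43 * 8 + 2 = 346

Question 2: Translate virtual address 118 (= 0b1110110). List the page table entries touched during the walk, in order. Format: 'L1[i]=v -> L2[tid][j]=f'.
vaddr = 118 = 0b1110110
Split: l1_idx=3, l2_idx=2, offset=6

Answer: L1[3]=0 -> L2[0][2]=69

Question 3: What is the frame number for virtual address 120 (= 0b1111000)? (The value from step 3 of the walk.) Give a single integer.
vaddr = 120: l1_idx=3, l2_idx=3
L1[3] = 0; L2[0][3] = 54

Answer: 54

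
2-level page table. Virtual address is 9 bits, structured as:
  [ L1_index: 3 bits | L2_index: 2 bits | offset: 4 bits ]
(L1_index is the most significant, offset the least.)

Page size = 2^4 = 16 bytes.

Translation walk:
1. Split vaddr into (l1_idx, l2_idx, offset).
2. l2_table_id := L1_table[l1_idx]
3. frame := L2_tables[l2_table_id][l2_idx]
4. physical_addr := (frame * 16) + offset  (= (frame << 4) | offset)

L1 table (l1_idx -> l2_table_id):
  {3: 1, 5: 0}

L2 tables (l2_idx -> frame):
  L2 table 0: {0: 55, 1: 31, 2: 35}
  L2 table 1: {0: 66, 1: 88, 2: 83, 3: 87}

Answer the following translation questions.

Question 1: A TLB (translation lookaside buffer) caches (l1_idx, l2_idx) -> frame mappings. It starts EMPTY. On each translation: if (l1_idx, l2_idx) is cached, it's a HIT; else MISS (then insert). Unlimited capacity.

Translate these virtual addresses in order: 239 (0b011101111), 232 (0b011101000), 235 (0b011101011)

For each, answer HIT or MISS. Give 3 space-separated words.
vaddr=239: (3,2) not in TLB -> MISS, insert
vaddr=232: (3,2) in TLB -> HIT
vaddr=235: (3,2) in TLB -> HIT

Answer: MISS HIT HIT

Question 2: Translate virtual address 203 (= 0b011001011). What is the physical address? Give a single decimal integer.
Answer: 1067

Derivation:
vaddr = 203 = 0b011001011
Split: l1_idx=3, l2_idx=0, offset=11
L1[3] = 1
L2[1][0] = 66
paddr = 66 * 16 + 11 = 1067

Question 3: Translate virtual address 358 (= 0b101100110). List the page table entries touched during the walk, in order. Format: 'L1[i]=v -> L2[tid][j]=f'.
Answer: L1[5]=0 -> L2[0][2]=35

Derivation:
vaddr = 358 = 0b101100110
Split: l1_idx=5, l2_idx=2, offset=6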